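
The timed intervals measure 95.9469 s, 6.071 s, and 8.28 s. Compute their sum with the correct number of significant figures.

110.30 s

95.9469 s + 6.071 s + 8.28 s = 110.2979 s.
Addition/subtraction keeps the fewest decimal places: 95.9469 → 4 decimal places, 6.071 → 3 decimal places, 8.28 → 2 decimal places; limit is 2.
Rounded to 2 decimal places: 110.30 s.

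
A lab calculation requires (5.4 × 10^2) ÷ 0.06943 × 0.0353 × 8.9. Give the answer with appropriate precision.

2.4 × 10^3

(5.4 × 10^2) ÷ 0.06943 × 0.0353 × 8.9 = 2443.49416679…
Multiplication/division keeps the fewest significant figures: 5.4 × 10^2 → 2 s.f., 0.06943 → 4 s.f., 0.0353 → 3 s.f., 8.9 → 2 s.f.; limit is 2.
Rounded to 2 significant figures: 2.4 × 10^3.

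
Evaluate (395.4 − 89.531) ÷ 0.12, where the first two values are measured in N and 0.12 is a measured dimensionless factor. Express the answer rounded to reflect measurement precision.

2.5 × 10³ N

395.4 N − 89.531 N = 305.869 N; the difference is limited to 1 decimal place (4 s.f.).
Carrying full precision, 305.869 ÷ 0.12 = 2548.90833333… N; 0.12 has 2 s.f., so the result keeps min(4, 2) = 2 s.f.
Rounded to 2 significant figures: 2.5 × 10³ N.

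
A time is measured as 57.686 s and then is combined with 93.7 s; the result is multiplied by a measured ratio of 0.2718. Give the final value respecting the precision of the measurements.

41.15 s

57.686 s + 93.7 s = 151.386 s; the sum is limited to 1 decimal place (4 s.f.).
Carrying full precision, 151.386 × 0.2718 = 41.1467148 s; 0.2718 has 4 s.f., so the result keeps min(4, 4) = 4 s.f.
Rounded to 4 significant figures: 41.15 s.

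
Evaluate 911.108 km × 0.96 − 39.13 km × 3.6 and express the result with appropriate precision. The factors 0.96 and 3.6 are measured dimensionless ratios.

911.108 × 0.96 = 874.66368 → 8.7 × 10² km (2 s.f., last digit at the 10^1 place).
39.13 × 3.6 = 140.868 → 1.4 × 10² km (2 s.f., last digit at the 10^1 place).
Difference: 733.79568 km; keep the coarser place, 10^1.
Result: 7.3 × 10² km.

7.3 × 10² km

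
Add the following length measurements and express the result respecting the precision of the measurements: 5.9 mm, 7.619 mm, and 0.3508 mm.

5.9 mm + 7.619 mm + 0.3508 mm = 13.8698 mm.
Addition/subtraction keeps the fewest decimal places: 5.9 → 1 decimal place, 7.619 → 3 decimal places, 0.3508 → 4 decimal places; limit is 1.
Rounded to 1 decimal place: 13.9 mm.

13.9 mm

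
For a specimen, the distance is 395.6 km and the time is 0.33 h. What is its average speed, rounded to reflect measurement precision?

1.2 × 10^3 km/h

average speed = 395.6 km ÷ 0.33 h = 1198.78787879… km/h.
395.6 has 4 significant figures; 0.33 has 2.
Division/multiplication keeps the fewest: 2 significant figures.
Rounded: 1.2 × 10^3 km/h.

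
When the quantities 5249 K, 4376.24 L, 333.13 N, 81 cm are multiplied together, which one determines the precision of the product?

5249 K → 4 s.f.; 4376.24 L → 6 s.f.; 333.13 N → 5 s.f.; 81 cm → 2 s.f.
The fewest is 2 significant figures, from 81 cm.

81 cm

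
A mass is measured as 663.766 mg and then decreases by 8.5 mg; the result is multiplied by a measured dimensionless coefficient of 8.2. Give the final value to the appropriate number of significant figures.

5.4 × 10³ mg

663.766 mg − 8.5 mg = 655.266 mg; the difference is limited to 1 decimal place (4 s.f.).
Carrying full precision, 655.266 × 8.2 = 5373.1812 mg; 8.2 has 2 s.f., so the result keeps min(4, 2) = 2 s.f.
Rounded to 2 significant figures: 5.4 × 10³ mg.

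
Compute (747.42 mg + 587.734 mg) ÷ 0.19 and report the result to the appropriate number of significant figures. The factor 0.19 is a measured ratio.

747.42 mg + 587.734 mg = 1335.154 mg; the sum is limited to 2 decimal places (6 s.f.).
Carrying full precision, 1335.154 ÷ 0.19 = 7027.12631579… mg; 0.19 has 2 s.f., so the result keeps min(6, 2) = 2 s.f.
Rounded to 2 significant figures: 7.0 × 10^3 mg.

7.0 × 10^3 mg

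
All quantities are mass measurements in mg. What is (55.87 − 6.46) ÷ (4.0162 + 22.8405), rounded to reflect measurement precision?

55.87 − 6.46 = 49.41, limited to 2 d.p. → 4 s.f.; 4.0162 + 22.8405 = 26.8567, limited to 4 d.p. → 6 s.f.
Carrying full precision, 49.41 ÷ 26.8567 = 1.83976437909…; keep min(4, 6) = 4 s.f.
Rounded to 4 significant figures: 1.840.

1.840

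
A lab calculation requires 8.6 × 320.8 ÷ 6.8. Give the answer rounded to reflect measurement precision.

4.1 × 10^2

8.6 × 320.8 ÷ 6.8 = 405.717647059…
Multiplication/division keeps the fewest significant figures: 8.6 → 2 s.f., 320.8 → 4 s.f., 6.8 → 2 s.f.; limit is 2.
Rounded to 2 significant figures: 4.1 × 10^2.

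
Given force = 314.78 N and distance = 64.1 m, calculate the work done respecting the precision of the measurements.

2.02 × 10^4 J

work done = 314.78 N × 64.1 m = 20177.398 J.
314.78 has 5 significant figures; 64.1 has 3.
Division/multiplication keeps the fewest: 3 significant figures.
Rounded: 2.02 × 10^4 J.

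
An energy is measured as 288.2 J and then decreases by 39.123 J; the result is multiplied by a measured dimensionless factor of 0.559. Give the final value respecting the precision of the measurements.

288.2 J − 39.123 J = 249.077 J; the difference is limited to 1 decimal place (4 s.f.).
Carrying full precision, 249.077 × 0.559 = 139.234043 J; 0.559 has 3 s.f., so the result keeps min(4, 3) = 3 s.f.
Rounded to 3 significant figures: 139 J.

139 J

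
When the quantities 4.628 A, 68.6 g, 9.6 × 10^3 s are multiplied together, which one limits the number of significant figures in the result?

9.6 × 10^3 s

4.628 A → 4 s.f.; 68.6 g → 3 s.f.; 9.6 × 10^3 s → 2 s.f.
The fewest is 2 significant figures, from 9.6 × 10^3 s.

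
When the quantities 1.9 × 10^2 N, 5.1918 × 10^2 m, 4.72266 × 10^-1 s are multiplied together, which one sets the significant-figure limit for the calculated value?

1.9 × 10^2 N

1.9 × 10^2 N → 2 s.f.; 5.1918 × 10^2 m → 5 s.f.; 4.72266 × 10^-1 s → 6 s.f.
The fewest is 2 significant figures, from 1.9 × 10^2 N.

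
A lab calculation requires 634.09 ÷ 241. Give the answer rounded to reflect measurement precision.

2.63

634.09 ÷ 241 = 2.63107883817…
Multiplication/division keeps the fewest significant figures: 634.09 → 5 s.f., 241 → 3 s.f.; limit is 3.
Rounded to 3 significant figures: 2.63.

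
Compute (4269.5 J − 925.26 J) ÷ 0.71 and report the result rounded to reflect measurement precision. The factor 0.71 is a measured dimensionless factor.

4.7 × 10^3 J

4269.5 J − 925.26 J = 3344.24 J; the difference is limited to 1 decimal place (5 s.f.).
Carrying full precision, 3344.24 ÷ 0.71 = 4710.1971831… J; 0.71 has 2 s.f., so the result keeps min(5, 2) = 2 s.f.
Rounded to 2 significant figures: 4.7 × 10^3 J.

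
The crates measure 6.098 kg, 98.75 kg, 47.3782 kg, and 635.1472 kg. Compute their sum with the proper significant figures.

787.37 kg

6.098 kg + 98.75 kg + 47.3782 kg + 635.1472 kg = 787.3734 kg.
Addition/subtraction keeps the fewest decimal places: 6.098 → 3 decimal places, 98.75 → 2 decimal places, 47.3782 → 4 decimal places, 635.1472 → 4 decimal places; limit is 2.
Rounded to 2 decimal places: 787.37 kg.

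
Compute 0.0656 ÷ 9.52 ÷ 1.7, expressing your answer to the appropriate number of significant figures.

0.0041

0.0656 ÷ 9.52 ÷ 1.7 = 0.00405338606031…
Multiplication/division keeps the fewest significant figures: 0.0656 → 3 s.f., 9.52 → 3 s.f., 1.7 → 2 s.f.; limit is 2.
Rounded to 2 significant figures: 0.0041.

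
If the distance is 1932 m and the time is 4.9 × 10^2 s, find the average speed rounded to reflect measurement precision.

average speed = 1932 m ÷ 4.9 × 10^2 s = 3.94285714286… m/s.
1932 has 4 significant figures; 4.9 × 10^2 has 2.
Division/multiplication keeps the fewest: 2 significant figures.
Rounded: 3.9 m/s.

3.9 m/s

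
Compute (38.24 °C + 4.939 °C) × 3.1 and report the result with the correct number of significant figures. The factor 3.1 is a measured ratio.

38.24 °C + 4.939 °C = 43.179 °C; the sum is limited to 2 decimal places (4 s.f.).
Carrying full precision, 43.179 × 3.1 = 133.8549 °C; 3.1 has 2 s.f., so the result keeps min(4, 2) = 2 s.f.
Rounded to 2 significant figures: 1.3 × 10^2 °C.

1.3 × 10^2 °C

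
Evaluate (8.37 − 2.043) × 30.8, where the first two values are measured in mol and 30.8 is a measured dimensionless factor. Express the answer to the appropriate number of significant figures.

195 mol

8.37 mol − 2.043 mol = 6.327 mol; the difference is limited to 2 decimal places (3 s.f.).
Carrying full precision, 6.327 × 30.8 = 194.8716 mol; 30.8 has 3 s.f., so the result keeps min(3, 3) = 3 s.f.
Rounded to 3 significant figures: 195 mol.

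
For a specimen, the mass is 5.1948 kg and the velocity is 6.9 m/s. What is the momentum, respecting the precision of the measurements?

36 kg·m/s

momentum = 5.1948 kg × 6.9 m/s = 35.84412 kg·m/s.
5.1948 has 5 significant figures; 6.9 has 2.
Division/multiplication keeps the fewest: 2 significant figures.
Rounded: 36 kg·m/s.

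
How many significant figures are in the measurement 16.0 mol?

3

16.0: trailing zeros after a decimal point are significant.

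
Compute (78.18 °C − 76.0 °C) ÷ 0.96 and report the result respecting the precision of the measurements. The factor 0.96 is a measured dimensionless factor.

78.18 °C − 76.0 °C = 2.18 °C; the difference is limited to 1 decimal place (2 s.f.).
Carrying full precision, 2.18 ÷ 0.96 = 2.27083333333… °C; 0.96 has 2 s.f., so the result keeps min(2, 2) = 2 s.f.
Rounded to 2 significant figures: 2.3 °C.

2.3 °C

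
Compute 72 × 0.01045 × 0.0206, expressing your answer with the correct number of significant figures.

72 × 0.01045 × 0.0206 = 0.01549944
Multiplication/division keeps the fewest significant figures: 72 → 2 s.f., 0.01045 → 4 s.f., 0.0206 → 3 s.f.; limit is 2.
Rounded to 2 significant figures: 0.015.

0.015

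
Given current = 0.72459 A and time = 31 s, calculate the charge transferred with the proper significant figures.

charge transferred = 0.72459 A × 31 s = 22.46229 C.
0.72459 has 5 significant figures; 31 has 2.
Division/multiplication keeps the fewest: 2 significant figures.
Rounded: 22 C.

22 C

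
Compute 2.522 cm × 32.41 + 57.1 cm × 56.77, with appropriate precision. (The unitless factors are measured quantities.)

2.522 × 32.41 = 81.73802 → 81.74 cm (4 s.f., last digit at the 10^-2 place).
57.1 × 56.77 = 3241.567 → 3.24 × 10^3 cm (3 s.f., last digit at the 10^1 place).
Sum: 3323.30502 cm; keep the coarser place, 10^1.
Result: 3.32 × 10^3 cm.

3.32 × 10^3 cm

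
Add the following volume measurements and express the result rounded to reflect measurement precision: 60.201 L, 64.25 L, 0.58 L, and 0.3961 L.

60.201 L + 64.25 L + 0.58 L + 0.3961 L = 125.4271 L.
Addition/subtraction keeps the fewest decimal places: 60.201 → 3 decimal places, 64.25 → 2 decimal places, 0.58 → 2 decimal places, 0.3961 → 4 decimal places; limit is 2.
Rounded to 2 decimal places: 125.43 L.

125.43 L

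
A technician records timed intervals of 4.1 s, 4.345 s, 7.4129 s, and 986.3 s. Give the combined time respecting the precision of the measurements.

4.1 s + 4.345 s + 7.4129 s + 986.3 s = 1002.1579 s.
Addition/subtraction keeps the fewest decimal places: 4.1 → 1 decimal place, 4.345 → 3 decimal places, 7.4129 → 4 decimal places, 986.3 → 1 decimal place; limit is 1.
Rounded to 1 decimal place: 1002.2 s.

1002.2 s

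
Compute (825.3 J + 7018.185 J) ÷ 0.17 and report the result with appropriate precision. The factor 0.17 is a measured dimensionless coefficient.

825.3 J + 7018.185 J = 7843.485 J; the sum is limited to 1 decimal place (5 s.f.).
Carrying full precision, 7843.485 ÷ 0.17 = 46138.1470588… J; 0.17 has 2 s.f., so the result keeps min(5, 2) = 2 s.f.
Rounded to 2 significant figures: 4.6 × 10^4 J.

4.6 × 10^4 J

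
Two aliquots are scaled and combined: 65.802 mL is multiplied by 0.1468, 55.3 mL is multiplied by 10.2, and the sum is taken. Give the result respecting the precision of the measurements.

65.802 × 0.1468 = 9.6597336 → 9.660 mL (4 s.f., last digit at the 10^-3 place).
55.3 × 10.2 = 564.06 → 564 mL (3 s.f., last digit at the 10^0 place).
Sum: 573.7197336 mL; keep the coarser place, 10^0.
Result: 574 mL.

574 mL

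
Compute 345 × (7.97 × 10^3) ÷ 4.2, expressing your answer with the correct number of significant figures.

6.5 × 10^5

345 × (7.97 × 10^3) ÷ 4.2 = 654678.571429…
Multiplication/division keeps the fewest significant figures: 345 → 3 s.f., 7.97 × 10^3 → 3 s.f., 4.2 → 2 s.f.; limit is 2.
Rounded to 2 significant figures: 6.5 × 10^5.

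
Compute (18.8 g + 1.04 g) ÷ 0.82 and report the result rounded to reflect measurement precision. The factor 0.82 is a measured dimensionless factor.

18.8 g + 1.04 g = 19.84 g; the sum is limited to 1 decimal place (3 s.f.).
Carrying full precision, 19.84 ÷ 0.82 = 24.1951219512… g; 0.82 has 2 s.f., so the result keeps min(3, 2) = 2 s.f.
Rounded to 2 significant figures: 24 g.

24 g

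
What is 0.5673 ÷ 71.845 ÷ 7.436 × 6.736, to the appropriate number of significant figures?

0.007153

0.5673 ÷ 71.845 ÷ 7.436 × 6.736 = 0.00715284693892…
Multiplication/division keeps the fewest significant figures: 0.5673 → 4 s.f., 71.845 → 5 s.f., 7.436 → 4 s.f., 6.736 → 4 s.f.; limit is 4.
Rounded to 4 significant figures: 0.007153.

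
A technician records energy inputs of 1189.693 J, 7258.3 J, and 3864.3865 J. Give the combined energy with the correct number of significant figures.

1189.693 J + 7258.3 J + 3864.3865 J = 12312.3795 J.
Addition/subtraction keeps the fewest decimal places: 1189.693 → 3 decimal places, 7258.3 → 1 decimal place, 3864.3865 → 4 decimal places; limit is 1.
Rounded to 1 decimal place: 12312.4 J.

12312.4 J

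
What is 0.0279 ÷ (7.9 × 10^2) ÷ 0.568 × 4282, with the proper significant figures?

0.0279 ÷ (7.9 × 10^2) ÷ 0.568 × 4282 = 0.266241308611…
Multiplication/division keeps the fewest significant figures: 0.0279 → 3 s.f., 7.9 × 10^2 → 2 s.f., 0.568 → 3 s.f., 4282 → 4 s.f.; limit is 2.
Rounded to 2 significant figures: 2.7 × 10^-1.

2.7 × 10^-1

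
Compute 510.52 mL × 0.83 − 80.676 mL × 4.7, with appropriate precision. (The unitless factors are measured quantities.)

4 × 10^1 mL

510.52 × 0.83 = 423.7316 → 4.2 × 10^2 mL (2 s.f., last digit at the 10^1 place).
80.676 × 4.7 = 379.1772 → 3.8 × 10^2 mL (2 s.f., last digit at the 10^1 place).
Difference: 44.5544 mL; keep the coarser place, 10^1.
Result: 4 × 10^1 mL.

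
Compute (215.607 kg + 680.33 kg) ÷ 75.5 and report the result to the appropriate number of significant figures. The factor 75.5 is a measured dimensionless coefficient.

215.607 kg + 680.33 kg = 895.937 kg; the sum is limited to 2 decimal places (5 s.f.).
Carrying full precision, 895.937 ÷ 75.5 = 11.8667152318… kg; 75.5 has 3 s.f., so the result keeps min(5, 3) = 3 s.f.
Rounded to 3 significant figures: 11.9 kg.

11.9 kg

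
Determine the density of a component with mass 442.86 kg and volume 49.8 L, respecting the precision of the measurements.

density = 442.86 kg ÷ 49.8 L = 8.89277108434… kg/L.
442.86 has 5 significant figures; 49.8 has 3.
Division/multiplication keeps the fewest: 3 significant figures.
Rounded: 8.89 kg/L.

8.89 kg/L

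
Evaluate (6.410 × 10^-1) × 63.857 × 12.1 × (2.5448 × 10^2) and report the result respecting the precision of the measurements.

1.26 × 10^5

(6.410 × 10^-1) × 63.857 × 12.1 × (2.5448 × 10^2) = 126039.179549…
Multiplication/division keeps the fewest significant figures: 6.410 × 10^-1 → 4 s.f., 63.857 → 5 s.f., 12.1 → 3 s.f., 2.5448 × 10^2 → 5 s.f.; limit is 3.
Rounded to 3 significant figures: 1.26 × 10^5.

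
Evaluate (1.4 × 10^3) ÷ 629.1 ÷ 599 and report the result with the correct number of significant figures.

(1.4 × 10^3) ÷ 629.1 ÷ 599 = 0.00371519426884…
Multiplication/division keeps the fewest significant figures: 1.4 × 10^3 → 2 s.f., 629.1 → 4 s.f., 599 → 3 s.f.; limit is 2.
Rounded to 2 significant figures: 0.0037.

0.0037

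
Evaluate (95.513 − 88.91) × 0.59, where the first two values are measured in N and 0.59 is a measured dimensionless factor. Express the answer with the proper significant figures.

3.9 N

95.513 N − 88.91 N = 6.603 N; the difference is limited to 2 decimal places (3 s.f.).
Carrying full precision, 6.603 × 0.59 = 3.89577 N; 0.59 has 2 s.f., so the result keeps min(3, 2) = 2 s.f.
Rounded to 2 significant figures: 3.9 N.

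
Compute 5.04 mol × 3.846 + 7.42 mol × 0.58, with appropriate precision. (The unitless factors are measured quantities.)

5.04 × 3.846 = 19.38384 → 19.4 mol (3 s.f., last digit at the 10^-1 place).
7.42 × 0.58 = 4.3036 → 4.3 mol (2 s.f., last digit at the 10^-1 place).
Sum: 23.68744 mol; keep the coarser place, 10^-1.
Result: 23.7 mol.

23.7 mol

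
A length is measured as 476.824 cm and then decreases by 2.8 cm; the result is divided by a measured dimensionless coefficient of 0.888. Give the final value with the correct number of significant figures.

476.824 cm − 2.8 cm = 474.024 cm; the difference is limited to 1 decimal place (4 s.f.).
Carrying full precision, 474.024 ÷ 0.888 = 533.810810811… cm; 0.888 has 3 s.f., so the result keeps min(4, 3) = 3 s.f.
Rounded to 3 significant figures: 5.34 × 10² cm.

5.34 × 10² cm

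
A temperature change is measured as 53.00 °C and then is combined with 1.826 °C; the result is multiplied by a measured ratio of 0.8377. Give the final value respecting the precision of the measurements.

53.00 °C + 1.826 °C = 54.826 °C; the sum is limited to 2 decimal places (4 s.f.).
Carrying full precision, 54.826 × 0.8377 = 45.9277402 °C; 0.8377 has 4 s.f., so the result keeps min(4, 4) = 4 s.f.
Rounded to 4 significant figures: 45.93 °C.

45.93 °C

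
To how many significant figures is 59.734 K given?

5

59.734: every digit is nonzero and significant.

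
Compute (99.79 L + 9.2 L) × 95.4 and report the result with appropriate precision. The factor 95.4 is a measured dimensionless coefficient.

1.04 × 10⁴ L

99.79 L + 9.2 L = 108.99 L; the sum is limited to 1 decimal place (4 s.f.).
Carrying full precision, 108.99 × 95.4 = 10397.646 L; 95.4 has 3 s.f., so the result keeps min(4, 3) = 3 s.f.
Rounded to 3 significant figures: 1.04 × 10⁴ L.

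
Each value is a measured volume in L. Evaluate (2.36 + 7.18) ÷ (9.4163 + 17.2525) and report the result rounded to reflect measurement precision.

0.358

2.36 + 7.18 = 9.54, limited to 2 d.p. → 3 s.f.; 9.4163 + 17.2525 = 26.6688, limited to 4 d.p. → 6 s.f.
Carrying full precision, 9.54 ÷ 26.6688 = 0.357721382289…; keep min(3, 6) = 3 s.f.
Rounded to 3 significant figures: 0.358.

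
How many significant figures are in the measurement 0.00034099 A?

5

0.00034099: leading zeros are not significant; zeros between nonzero digits are significant.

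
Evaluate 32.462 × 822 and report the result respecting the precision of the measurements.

32.462 × 822 = 26683.764
Multiplication/division keeps the fewest significant figures: 32.462 → 5 s.f., 822 → 3 s.f.; limit is 3.
Rounded to 3 significant figures: 2.67 × 10^4.

2.67 × 10^4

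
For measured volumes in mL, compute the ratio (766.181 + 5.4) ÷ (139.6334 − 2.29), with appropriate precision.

766.181 + 5.4 = 771.581, limited to 1 d.p. → 4 s.f.; 139.6334 − 2.29 = 137.3434, limited to 2 d.p. → 5 s.f.
Carrying full precision, 771.581 ÷ 137.3434 = 5.61789645516…; keep min(4, 5) = 4 s.f.
Rounded to 4 significant figures: 5.618.

5.618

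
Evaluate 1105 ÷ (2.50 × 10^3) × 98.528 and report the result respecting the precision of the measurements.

1105 ÷ (2.50 × 10^3) × 98.528 = 43.549376
Multiplication/division keeps the fewest significant figures: 1105 → 4 s.f., 2.50 × 10^3 → 3 s.f., 98.528 → 5 s.f.; limit is 3.
Rounded to 3 significant figures: 43.5.

43.5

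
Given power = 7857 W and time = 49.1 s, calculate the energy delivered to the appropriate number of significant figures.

energy delivered = 7857 W × 49.1 s = 385778.7 J.
7857 has 4 significant figures; 49.1 has 3.
Division/multiplication keeps the fewest: 3 significant figures.
Rounded: 3.86 × 10^5 J.

3.86 × 10^5 J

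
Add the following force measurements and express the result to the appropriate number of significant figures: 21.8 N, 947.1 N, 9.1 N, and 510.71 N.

1488.7 N

21.8 N + 947.1 N + 9.1 N + 510.71 N = 1488.71 N.
Addition/subtraction keeps the fewest decimal places: 21.8 → 1 decimal place, 947.1 → 1 decimal place, 9.1 → 1 decimal place, 510.71 → 2 decimal places; limit is 1.
Rounded to 1 decimal place: 1488.7 N.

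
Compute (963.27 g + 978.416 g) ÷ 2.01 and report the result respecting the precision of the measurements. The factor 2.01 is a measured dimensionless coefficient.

963.27 g + 978.416 g = 1941.686 g; the sum is limited to 2 decimal places (6 s.f.).
Carrying full precision, 1941.686 ÷ 2.01 = 966.012935323… g; 2.01 has 3 s.f., so the result keeps min(6, 3) = 3 s.f.
Rounded to 3 significant figures: 966 g.

966 g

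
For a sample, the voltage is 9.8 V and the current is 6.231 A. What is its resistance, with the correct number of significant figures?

resistance = 9.8 V ÷ 6.231 A = 1.57278125502… Ω.
9.8 has 2 significant figures; 6.231 has 4.
Division/multiplication keeps the fewest: 2 significant figures.
Rounded: 1.6 Ω.

1.6 Ω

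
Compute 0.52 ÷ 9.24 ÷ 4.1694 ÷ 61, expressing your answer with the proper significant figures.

2.2 × 10⁻⁴

0.52 ÷ 9.24 ÷ 4.1694 ÷ 61 = 0.000221272771398…
Multiplication/division keeps the fewest significant figures: 0.52 → 2 s.f., 9.24 → 3 s.f., 4.1694 → 5 s.f., 61 → 2 s.f.; limit is 2.
Rounded to 2 significant figures: 2.2 × 10⁻⁴.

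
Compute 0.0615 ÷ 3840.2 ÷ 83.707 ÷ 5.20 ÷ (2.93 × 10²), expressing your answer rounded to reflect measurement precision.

1.26 × 10⁻¹⁰

0.0615 ÷ 3840.2 ÷ 83.707 ÷ 5.20 ÷ (2.93 × 10²) = 1.2557076241 × 10^-10…
Multiplication/division keeps the fewest significant figures: 0.0615 → 3 s.f., 3840.2 → 5 s.f., 83.707 → 5 s.f., 5.20 → 3 s.f., 2.93 × 10² → 3 s.f.; limit is 3.
Rounded to 3 significant figures: 1.26 × 10⁻¹⁰.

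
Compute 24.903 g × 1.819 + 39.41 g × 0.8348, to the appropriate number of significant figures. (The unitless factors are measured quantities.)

78.20 g

24.903 × 1.819 = 45.298557 → 45.30 g (4 s.f., last digit at the 10^-2 place).
39.41 × 0.8348 = 32.899468 → 32.90 g (4 s.f., last digit at the 10^-2 place).
Sum: 78.198025 g; keep the coarser place, 10^-2.
Result: 78.20 g.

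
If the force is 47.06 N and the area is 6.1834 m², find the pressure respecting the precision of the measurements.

7.611 Pa

pressure = 47.06 N ÷ 6.1834 m² = 7.6106996151… Pa.
47.06 has 4 significant figures; 6.1834 has 5.
Division/multiplication keeps the fewest: 4 significant figures.
Rounded: 7.611 Pa.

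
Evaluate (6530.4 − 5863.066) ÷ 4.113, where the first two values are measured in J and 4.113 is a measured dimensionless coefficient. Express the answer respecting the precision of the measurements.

6530.4 J − 5863.066 J = 667.334 J; the difference is limited to 1 decimal place (4 s.f.).
Carrying full precision, 667.334 ÷ 4.113 = 162.249939217… J; 4.113 has 4 s.f., so the result keeps min(4, 4) = 4 s.f.
Rounded to 4 significant figures: 1.622 × 10² J.

1.622 × 10² J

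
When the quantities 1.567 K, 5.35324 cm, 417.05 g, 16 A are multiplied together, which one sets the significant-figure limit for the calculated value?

1.567 K → 4 s.f.; 5.35324 cm → 6 s.f.; 417.05 g → 5 s.f.; 16 A → 2 s.f.
The fewest is 2 significant figures, from 16 A.

16 A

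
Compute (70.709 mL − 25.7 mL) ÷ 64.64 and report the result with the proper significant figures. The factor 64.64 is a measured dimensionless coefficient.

0.696 mL

70.709 mL − 25.7 mL = 45.009 mL; the difference is limited to 1 decimal place (3 s.f.).
Carrying full precision, 45.009 ÷ 64.64 = 0.69630259901… mL; 64.64 has 4 s.f., so the result keeps min(3, 4) = 3 s.f.
Rounded to 3 significant figures: 0.696 mL.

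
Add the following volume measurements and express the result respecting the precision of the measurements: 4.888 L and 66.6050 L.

71.493 L

4.888 L + 66.6050 L = 71.4930 L.
Addition/subtraction keeps the fewest decimal places: 4.888 → 3 decimal places, 66.6050 → 4 decimal places; limit is 3.
Rounded to 3 decimal places: 71.493 L.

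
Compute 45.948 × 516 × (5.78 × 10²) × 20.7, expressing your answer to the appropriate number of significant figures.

45.948 × 516 × (5.78 × 10²) × 20.7 = 283670711.453…
Multiplication/division keeps the fewest significant figures: 45.948 → 5 s.f., 516 → 3 s.f., 5.78 × 10² → 3 s.f., 20.7 → 3 s.f.; limit is 3.
Rounded to 3 significant figures: 2.84 × 10⁸.

2.84 × 10⁸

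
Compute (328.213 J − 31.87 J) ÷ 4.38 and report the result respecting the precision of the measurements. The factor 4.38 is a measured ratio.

328.213 J − 31.87 J = 296.343 J; the difference is limited to 2 decimal places (5 s.f.).
Carrying full precision, 296.343 ÷ 4.38 = 67.6582191781… J; 4.38 has 3 s.f., so the result keeps min(5, 3) = 3 s.f.
Rounded to 3 significant figures: 67.7 J.

67.7 J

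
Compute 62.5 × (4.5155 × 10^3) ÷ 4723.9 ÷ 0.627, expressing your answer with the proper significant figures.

95.3

62.5 × (4.5155 × 10^3) ÷ 4723.9 ÷ 0.627 = 95.2834838…
Multiplication/division keeps the fewest significant figures: 62.5 → 3 s.f., 4.5155 × 10^3 → 5 s.f., 4723.9 → 5 s.f., 0.627 → 3 s.f.; limit is 3.
Rounded to 3 significant figures: 95.3.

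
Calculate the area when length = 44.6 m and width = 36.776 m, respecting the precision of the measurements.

1.64 × 10³ m²

area = 44.6 m × 36.776 m = 1640.2096 m².
44.6 has 3 significant figures; 36.776 has 5.
Division/multiplication keeps the fewest: 3 significant figures.
Rounded: 1.64 × 10³ m².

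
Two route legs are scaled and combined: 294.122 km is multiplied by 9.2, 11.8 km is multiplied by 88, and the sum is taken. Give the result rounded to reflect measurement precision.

3.7 × 10^3 km

294.122 × 9.2 = 2705.9224 → 2.7 × 10^3 km (2 s.f., last digit at the 10^2 place).
11.8 × 88 = 1038.4 → 1.0 × 10^3 km (2 s.f., last digit at the 10^2 place).
Sum: 3744.3224 km; keep the coarser place, 10^2.
Result: 3.7 × 10^3 km.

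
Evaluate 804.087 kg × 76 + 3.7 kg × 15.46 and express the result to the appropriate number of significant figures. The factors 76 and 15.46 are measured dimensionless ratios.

6.1 × 10^4 kg

804.087 × 76 = 61110.612 → 6.1 × 10^4 kg (2 s.f., last digit at the 10^3 place).
3.7 × 15.46 = 57.202 → 57 kg (2 s.f., last digit at the 10^0 place).
Sum: 61167.814 kg; keep the coarser place, 10^3.
Result: 6.1 × 10^4 kg.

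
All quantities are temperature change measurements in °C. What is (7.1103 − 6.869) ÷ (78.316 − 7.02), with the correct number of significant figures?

0.00338

7.1103 − 6.869 = 0.2413, limited to 3 d.p. → 3 s.f.; 78.316 − 7.02 = 71.296, limited to 2 d.p. → 4 s.f.
Carrying full precision, 0.2413 ÷ 71.296 = 0.00338448159785…; keep min(3, 4) = 3 s.f.
Rounded to 3 significant figures: 0.00338.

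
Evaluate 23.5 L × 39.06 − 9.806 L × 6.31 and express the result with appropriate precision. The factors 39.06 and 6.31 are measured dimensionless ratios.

856 L

23.5 × 39.06 = 917.91 → 918 L (3 s.f., last digit at the 10^0 place).
9.806 × 6.31 = 61.87586 → 61.9 L (3 s.f., last digit at the 10^-1 place).
Difference: 856.03414 L; keep the coarser place, 10^0.
Result: 856 L.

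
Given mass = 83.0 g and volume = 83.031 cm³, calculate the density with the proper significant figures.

density = 83.0 g ÷ 83.031 cm³ = 0.99962664547… g/cm³.
83.0 has 3 significant figures; 83.031 has 5.
Division/multiplication keeps the fewest: 3 significant figures.
Rounded: 1.00 g/cm³.

1.00 g/cm³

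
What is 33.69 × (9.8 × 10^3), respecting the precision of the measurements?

33.69 × (9.8 × 10^3) = 330162
Multiplication/division keeps the fewest significant figures: 33.69 → 4 s.f., 9.8 × 10^3 → 2 s.f.; limit is 2.
Rounded to 2 significant figures: 3.3 × 10^5.

3.3 × 10^5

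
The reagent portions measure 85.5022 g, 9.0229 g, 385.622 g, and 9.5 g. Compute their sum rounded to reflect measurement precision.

489.6 g

85.5022 g + 9.0229 g + 385.622 g + 9.5 g = 489.6471 g.
Addition/subtraction keeps the fewest decimal places: 85.5022 → 4 decimal places, 9.0229 → 4 decimal places, 385.622 → 3 decimal places, 9.5 → 1 decimal place; limit is 1.
Rounded to 1 decimal place: 489.6 g.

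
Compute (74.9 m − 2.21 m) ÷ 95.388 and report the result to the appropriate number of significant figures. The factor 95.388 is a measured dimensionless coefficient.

0.762 m

74.9 m − 2.21 m = 72.69 m; the difference is limited to 1 decimal place (3 s.f.).
Carrying full precision, 72.69 ÷ 95.388 = 0.76204554032… m; 95.388 has 5 s.f., so the result keeps min(3, 5) = 3 s.f.
Rounded to 3 significant figures: 0.762 m.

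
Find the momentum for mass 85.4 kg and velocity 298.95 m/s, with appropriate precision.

2.55 × 10⁴ kg·m/s

momentum = 85.4 kg × 298.95 m/s = 25530.33 kg·m/s.
85.4 has 3 significant figures; 298.95 has 5.
Division/multiplication keeps the fewest: 3 significant figures.
Rounded: 2.55 × 10⁴ kg·m/s.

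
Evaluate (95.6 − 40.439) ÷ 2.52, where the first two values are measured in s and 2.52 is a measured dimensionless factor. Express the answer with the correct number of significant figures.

95.6 s − 40.439 s = 55.161 s; the difference is limited to 1 decimal place (3 s.f.).
Carrying full precision, 55.161 ÷ 2.52 = 21.8892857143… s; 2.52 has 3 s.f., so the result keeps min(3, 3) = 3 s.f.
Rounded to 3 significant figures: 21.9 s.

21.9 s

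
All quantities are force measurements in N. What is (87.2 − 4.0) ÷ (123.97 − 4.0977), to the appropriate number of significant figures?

87.2 − 4.0 = 83.2, limited to 1 d.p. → 3 s.f.; 123.97 − 4.0977 = 119.8723, limited to 2 d.p. → 5 s.f.
Carrying full precision, 83.2 ÷ 119.8723 = 0.694071941558…; keep min(3, 5) = 3 s.f.
Rounded to 3 significant figures: 0.694.

0.694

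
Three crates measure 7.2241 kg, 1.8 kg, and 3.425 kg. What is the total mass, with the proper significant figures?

7.2241 kg + 1.8 kg + 3.425 kg = 12.4491 kg.
Addition/subtraction keeps the fewest decimal places: 7.2241 → 4 decimal places, 1.8 → 1 decimal place, 3.425 → 3 decimal places; limit is 1.
Rounded to 1 decimal place: 12.4 kg.

12.4 kg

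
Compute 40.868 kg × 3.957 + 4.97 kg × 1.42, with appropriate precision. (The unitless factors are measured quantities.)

1.688 × 10^2 kg

40.868 × 3.957 = 161.714676 → 1.617 × 10^2 kg (4 s.f., last digit at the 10^-1 place).
4.97 × 1.42 = 7.0574 → 7.06 kg (3 s.f., last digit at the 10^-2 place).
Sum: 168.772076 kg; keep the coarser place, 10^-1.
Result: 1.688 × 10^2 kg.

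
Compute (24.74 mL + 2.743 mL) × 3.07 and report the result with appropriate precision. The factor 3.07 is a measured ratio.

84.4 mL

24.74 mL + 2.743 mL = 27.483 mL; the sum is limited to 2 decimal places (4 s.f.).
Carrying full precision, 27.483 × 3.07 = 84.37281 mL; 3.07 has 3 s.f., so the result keeps min(4, 3) = 3 s.f.
Rounded to 3 significant figures: 84.4 mL.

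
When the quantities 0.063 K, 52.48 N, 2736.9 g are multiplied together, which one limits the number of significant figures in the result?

0.063 K

0.063 K → 2 s.f.; 52.48 N → 4 s.f.; 2736.9 g → 5 s.f.
The fewest is 2 significant figures, from 0.063 K.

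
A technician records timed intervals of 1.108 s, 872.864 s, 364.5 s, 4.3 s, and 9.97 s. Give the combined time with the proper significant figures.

1.108 s + 872.864 s + 364.5 s + 4.3 s + 9.97 s = 1252.742 s.
Addition/subtraction keeps the fewest decimal places: 1.108 → 3 decimal places, 872.864 → 3 decimal places, 364.5 → 1 decimal place, 4.3 → 1 decimal place, 9.97 → 2 decimal places; limit is 1.
Rounded to 1 decimal place: 1252.7 s.

1252.7 s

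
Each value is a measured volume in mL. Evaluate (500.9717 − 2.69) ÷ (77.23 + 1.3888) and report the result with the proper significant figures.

500.9717 − 2.69 = 498.2817, limited to 2 d.p. → 5 s.f.; 77.23 + 1.3888 = 78.6188, limited to 2 d.p. → 4 s.f.
Carrying full precision, 498.2817 ÷ 78.6188 = 6.33794588572…; keep min(5, 4) = 4 s.f.
Rounded to 4 significant figures: 6.338.

6.338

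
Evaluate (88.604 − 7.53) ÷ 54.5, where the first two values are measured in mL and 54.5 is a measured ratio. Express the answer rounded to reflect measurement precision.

1.49 mL

88.604 mL − 7.53 mL = 81.074 mL; the difference is limited to 2 decimal places (4 s.f.).
Carrying full precision, 81.074 ÷ 54.5 = 1.48759633028… mL; 54.5 has 3 s.f., so the result keeps min(4, 3) = 3 s.f.
Rounded to 3 significant figures: 1.49 mL.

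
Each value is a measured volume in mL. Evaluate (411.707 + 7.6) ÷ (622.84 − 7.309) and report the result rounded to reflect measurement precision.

411.707 + 7.6 = 419.307, limited to 1 d.p. → 4 s.f.; 622.84 − 7.309 = 615.531, limited to 2 d.p. → 5 s.f.
Carrying full precision, 419.307 ÷ 615.531 = 0.681211831736…; keep min(4, 5) = 4 s.f.
Rounded to 4 significant figures: 0.6812.

0.6812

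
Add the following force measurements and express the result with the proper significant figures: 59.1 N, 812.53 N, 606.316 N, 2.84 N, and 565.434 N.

59.1 N + 812.53 N + 606.316 N + 2.84 N + 565.434 N = 2046.220 N.
Addition/subtraction keeps the fewest decimal places: 59.1 → 1 decimal place, 812.53 → 2 decimal places, 606.316 → 3 decimal places, 2.84 → 2 decimal places, 565.434 → 3 decimal places; limit is 1.
Rounded to 1 decimal place: 2046.2 N.

2046.2 N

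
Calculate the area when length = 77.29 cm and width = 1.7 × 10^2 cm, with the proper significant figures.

area = 77.29 cm × 1.7 × 10^2 cm = 13139.3 cm².
77.29 has 4 significant figures; 1.7 × 10^2 has 2.
Division/multiplication keeps the fewest: 2 significant figures.
Rounded: 1.3 × 10^4 cm².

1.3 × 10^4 cm²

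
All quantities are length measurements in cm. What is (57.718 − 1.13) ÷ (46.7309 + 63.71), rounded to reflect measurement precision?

0.5124

57.718 − 1.13 = 56.588, limited to 2 d.p. → 4 s.f.; 46.7309 + 63.71 = 110.4409, limited to 2 d.p. → 5 s.f.
Carrying full precision, 56.588 ÷ 110.4409 = 0.512382640851…; keep min(4, 5) = 4 s.f.
Rounded to 4 significant figures: 0.5124.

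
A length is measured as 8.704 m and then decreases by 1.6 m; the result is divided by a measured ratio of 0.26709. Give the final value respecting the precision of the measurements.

8.704 m − 1.6 m = 7.104 m; the difference is limited to 1 decimal place (2 s.f.).
Carrying full precision, 7.104 ÷ 0.26709 = 26.5977760306… m; 0.26709 has 5 s.f., so the result keeps min(2, 5) = 2 s.f.
Rounded to 2 significant figures: 27 m.

27 m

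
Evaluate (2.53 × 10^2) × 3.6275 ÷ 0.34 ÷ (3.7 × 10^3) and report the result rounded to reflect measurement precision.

0.73

(2.53 × 10^2) × 3.6275 ÷ 0.34 ÷ (3.7 × 10^3) = 0.729536963434…
Multiplication/division keeps the fewest significant figures: 2.53 × 10^2 → 3 s.f., 3.6275 → 5 s.f., 0.34 → 2 s.f., 3.7 × 10^3 → 2 s.f.; limit is 2.
Rounded to 2 significant figures: 0.73.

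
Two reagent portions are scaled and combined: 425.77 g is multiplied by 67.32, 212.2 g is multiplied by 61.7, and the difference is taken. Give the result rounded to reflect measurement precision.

425.77 × 67.32 = 28662.8364 → 2.866 × 10⁴ g (4 s.f., last digit at the 10^1 place).
212.2 × 61.7 = 13092.74 → 1.31 × 10⁴ g (3 s.f., last digit at the 10^2 place).
Difference: 15570.0964 g; keep the coarser place, 10^2.
Result: 1.56 × 10⁴ g.

1.56 × 10⁴ g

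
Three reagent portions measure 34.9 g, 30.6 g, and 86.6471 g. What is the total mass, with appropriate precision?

34.9 g + 30.6 g + 86.6471 g = 152.1471 g.
Addition/subtraction keeps the fewest decimal places: 34.9 → 1 decimal place, 30.6 → 1 decimal place, 86.6471 → 4 decimal places; limit is 1.
Rounded to 1 decimal place: 152.1 g.

152.1 g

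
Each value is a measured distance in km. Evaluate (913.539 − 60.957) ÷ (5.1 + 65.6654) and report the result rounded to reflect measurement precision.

12.0

913.539 − 60.957 = 852.582, limited to 3 d.p. → 6 s.f.; 5.1 + 65.6654 = 70.7654, limited to 1 d.p. → 3 s.f.
Carrying full precision, 852.582 ÷ 70.7654 = 12.0480065117…; keep min(6, 3) = 3 s.f.
Rounded to 3 significant figures: 12.0.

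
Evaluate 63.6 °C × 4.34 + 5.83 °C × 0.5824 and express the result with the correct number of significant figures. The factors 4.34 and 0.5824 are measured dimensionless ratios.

63.6 × 4.34 = 276.024 → 276 °C (3 s.f., last digit at the 10^0 place).
5.83 × 0.5824 = 3.395392 → 3.40 °C (3 s.f., last digit at the 10^-2 place).
Sum: 279.419392 °C; keep the coarser place, 10^0.
Result: 279 °C.

279 °C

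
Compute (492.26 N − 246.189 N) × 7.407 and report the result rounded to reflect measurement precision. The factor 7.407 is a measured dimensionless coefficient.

1823 N

492.26 N − 246.189 N = 246.071 N; the difference is limited to 2 decimal places (5 s.f.).
Carrying full precision, 246.071 × 7.407 = 1822.647897 N; 7.407 has 4 s.f., so the result keeps min(5, 4) = 4 s.f.
Rounded to 4 significant figures: 1823 N.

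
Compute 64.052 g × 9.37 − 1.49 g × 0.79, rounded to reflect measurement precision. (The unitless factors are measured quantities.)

599 g

64.052 × 9.37 = 600.16724 → 6.00 × 10² g (3 s.f., last digit at the 10^0 place).
1.49 × 0.79 = 1.1771 → 1.2 g (2 s.f., last digit at the 10^-1 place).
Difference: 598.99014 g; keep the coarser place, 10^0.
Result: 599 g.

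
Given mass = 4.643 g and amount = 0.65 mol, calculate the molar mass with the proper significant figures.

7.1 g/mol

molar mass = 4.643 g ÷ 0.65 mol = 7.14307692308… g/mol.
4.643 has 4 significant figures; 0.65 has 2.
Division/multiplication keeps the fewest: 2 significant figures.
Rounded: 7.1 g/mol.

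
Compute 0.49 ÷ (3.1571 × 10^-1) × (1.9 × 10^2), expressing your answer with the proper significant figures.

2.9 × 10^2

0.49 ÷ (3.1571 × 10^-1) × (1.9 × 10^2) = 294.890880872…
Multiplication/division keeps the fewest significant figures: 0.49 → 2 s.f., 3.1571 × 10^-1 → 5 s.f., 1.9 × 10^2 → 2 s.f.; limit is 2.
Rounded to 2 significant figures: 2.9 × 10^2.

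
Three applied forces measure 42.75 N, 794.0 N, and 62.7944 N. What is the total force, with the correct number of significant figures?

42.75 N + 794.0 N + 62.7944 N = 899.5444 N.
Addition/subtraction keeps the fewest decimal places: 42.75 → 2 decimal places, 794.0 → 1 decimal place, 62.7944 → 4 decimal places; limit is 1.
Rounded to 1 decimal place: 899.5 N.

899.5 N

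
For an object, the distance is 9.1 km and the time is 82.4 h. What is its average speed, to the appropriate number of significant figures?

0.11 km/h

average speed = 9.1 km ÷ 82.4 h = 0.110436893204… km/h.
9.1 has 2 significant figures; 82.4 has 3.
Division/multiplication keeps the fewest: 2 significant figures.
Rounded: 0.11 km/h.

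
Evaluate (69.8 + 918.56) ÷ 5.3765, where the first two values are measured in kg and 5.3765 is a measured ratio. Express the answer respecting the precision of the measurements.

183.8 kg

69.8 kg + 918.56 kg = 988.36 kg; the sum is limited to 1 decimal place (4 s.f.).
Carrying full precision, 988.36 ÷ 5.3765 = 183.829628941… kg; 5.3765 has 5 s.f., so the result keeps min(4, 5) = 4 s.f.
Rounded to 4 significant figures: 183.8 kg.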